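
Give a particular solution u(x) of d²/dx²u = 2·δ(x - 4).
|x - 4|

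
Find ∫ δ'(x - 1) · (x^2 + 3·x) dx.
-5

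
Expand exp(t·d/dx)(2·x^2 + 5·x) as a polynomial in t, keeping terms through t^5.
2 t^{2} + t \left(4 x + 5\right) + 2 x^{2} + 5 x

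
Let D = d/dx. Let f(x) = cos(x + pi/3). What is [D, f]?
- \sin{\left(x + \frac{\pi}{3} \right)}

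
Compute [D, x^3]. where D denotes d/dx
3 x^{2}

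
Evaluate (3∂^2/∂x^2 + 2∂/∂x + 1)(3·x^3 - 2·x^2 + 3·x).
3 x^{3} + 16 x^{2} + 49 x - 6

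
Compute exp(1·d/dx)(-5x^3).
- 5 x^{3} - 15 x^{2} - 15 x - 5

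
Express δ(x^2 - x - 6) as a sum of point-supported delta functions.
\frac{\delta(x + 2) + \delta(x - 3)}{5}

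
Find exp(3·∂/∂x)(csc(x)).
\csc{\left(x + 3 \right)}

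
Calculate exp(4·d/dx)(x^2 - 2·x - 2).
x^{2} + 6 x + 6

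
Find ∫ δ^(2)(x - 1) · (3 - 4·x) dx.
0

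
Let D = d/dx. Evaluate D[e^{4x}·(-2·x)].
\left(- 8 x - 2\right) e^{4 x}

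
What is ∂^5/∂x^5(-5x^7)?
- 12600 x^{2}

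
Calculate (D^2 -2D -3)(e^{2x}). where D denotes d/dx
- 3 e^{2 x}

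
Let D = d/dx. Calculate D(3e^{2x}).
6 e^{2 x}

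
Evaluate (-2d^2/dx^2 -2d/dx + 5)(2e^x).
2 e^{x}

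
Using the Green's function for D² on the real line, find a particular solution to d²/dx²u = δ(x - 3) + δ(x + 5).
\frac{|x - 3|}{2} + \frac{|x + 5|}{2}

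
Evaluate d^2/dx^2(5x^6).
150 x^{4}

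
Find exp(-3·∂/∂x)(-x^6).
- x^{6} + 18 x^{5} - 135 x^{4} + 540 x^{3} - 1215 x^{2} + 1458 x - 729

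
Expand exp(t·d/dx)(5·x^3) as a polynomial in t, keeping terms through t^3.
5 t^{3} + 15 t^{2} x + 15 t x^{2} + 5 x^{3}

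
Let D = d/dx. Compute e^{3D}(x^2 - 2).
x^{2} + 6 x + 7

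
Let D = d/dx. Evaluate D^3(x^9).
504 x^{6}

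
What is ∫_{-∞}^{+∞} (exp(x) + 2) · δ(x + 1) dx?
e^{-1} + 2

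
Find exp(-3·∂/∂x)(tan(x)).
\tan{\left(x - 3 \right)}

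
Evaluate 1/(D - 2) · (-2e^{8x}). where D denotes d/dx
- \frac{e^{8 x}}{3}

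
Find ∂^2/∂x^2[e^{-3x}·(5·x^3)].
15 x \left(3 x^{2} - 6 x + 2\right) e^{- 3 x}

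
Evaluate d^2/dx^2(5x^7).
210 x^{5}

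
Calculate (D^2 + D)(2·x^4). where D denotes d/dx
8 x^{2} \left(x + 3\right)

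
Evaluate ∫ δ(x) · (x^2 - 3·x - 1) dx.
-1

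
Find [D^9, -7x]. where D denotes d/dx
-63D^{8}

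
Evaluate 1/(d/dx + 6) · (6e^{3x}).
\frac{2 e^{3 x}}{3}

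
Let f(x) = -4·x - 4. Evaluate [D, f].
-4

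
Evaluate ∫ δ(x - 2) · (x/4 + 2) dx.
\frac{5}{2}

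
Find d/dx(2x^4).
8 x^{3}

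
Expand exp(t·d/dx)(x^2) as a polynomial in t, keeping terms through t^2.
t^{2} + 2 t x + x^{2}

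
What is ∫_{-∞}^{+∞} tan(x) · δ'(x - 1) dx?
- \tan^{2}{\left(1 \right)} - 1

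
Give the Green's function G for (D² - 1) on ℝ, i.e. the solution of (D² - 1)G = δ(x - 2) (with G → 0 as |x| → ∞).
-\frac{e^{-|x - 2|}}{2}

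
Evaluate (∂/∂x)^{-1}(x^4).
\frac{x^{5}}{5}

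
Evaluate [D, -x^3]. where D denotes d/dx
- 3 x^{2}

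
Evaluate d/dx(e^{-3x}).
- 3 e^{- 3 x}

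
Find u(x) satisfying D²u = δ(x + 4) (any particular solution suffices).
\frac{|x + 4|}{2}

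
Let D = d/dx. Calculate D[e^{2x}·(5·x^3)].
x^{2} \left(10 x + 15\right) e^{2 x}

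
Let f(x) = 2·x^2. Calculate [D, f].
4 x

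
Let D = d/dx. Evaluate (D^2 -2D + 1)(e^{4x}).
9 e^{4 x}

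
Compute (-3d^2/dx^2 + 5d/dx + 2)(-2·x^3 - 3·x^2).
- 4 x^{3} - 36 x^{2} + 6 x + 18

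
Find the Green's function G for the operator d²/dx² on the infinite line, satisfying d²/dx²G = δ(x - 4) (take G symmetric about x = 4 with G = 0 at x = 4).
\frac{|x - 4|}{2}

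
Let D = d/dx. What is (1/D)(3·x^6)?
\frac{3 x^{7}}{7}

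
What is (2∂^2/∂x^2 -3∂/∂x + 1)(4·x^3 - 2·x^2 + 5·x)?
4 x^{3} - 38 x^{2} + 65 x - 23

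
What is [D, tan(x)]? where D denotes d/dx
\frac{1}{\cos^{2}{\left(x \right)}}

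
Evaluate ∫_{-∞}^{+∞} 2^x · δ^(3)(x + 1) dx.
- \frac{\log{\left(2 \right)}^{3}}{2}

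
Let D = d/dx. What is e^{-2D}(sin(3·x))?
\sin{\left(3 x - 6 \right)}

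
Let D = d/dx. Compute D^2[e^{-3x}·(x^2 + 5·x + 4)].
\left(9 x^{2} + 33 x + 8\right) e^{- 3 x}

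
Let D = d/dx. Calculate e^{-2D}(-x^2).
- x^{2} + 4 x - 4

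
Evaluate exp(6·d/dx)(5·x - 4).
5 x + 26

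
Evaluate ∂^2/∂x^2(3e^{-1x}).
3 e^{- x}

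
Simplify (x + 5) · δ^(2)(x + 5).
-2\delta'(x + 5)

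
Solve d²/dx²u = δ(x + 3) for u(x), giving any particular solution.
\frac{|x + 3|}{2}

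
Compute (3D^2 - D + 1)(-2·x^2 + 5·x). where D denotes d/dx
- 2 x^{2} + 9 x - 17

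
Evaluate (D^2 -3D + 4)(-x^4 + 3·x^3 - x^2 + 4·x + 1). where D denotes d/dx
- 4 x^{4} + 24 x^{3} - 43 x^{2} + 40 x - 10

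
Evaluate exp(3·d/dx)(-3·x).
- 3 x - 9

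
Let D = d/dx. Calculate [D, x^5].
5 x^{4}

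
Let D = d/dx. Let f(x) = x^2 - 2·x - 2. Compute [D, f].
2 x - 2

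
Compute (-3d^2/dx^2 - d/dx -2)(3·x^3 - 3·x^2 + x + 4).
- 6 x^{3} - 3 x^{2} - 50 x + 9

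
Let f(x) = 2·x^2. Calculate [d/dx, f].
4 x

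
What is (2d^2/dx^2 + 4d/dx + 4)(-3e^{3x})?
- 102 e^{3 x}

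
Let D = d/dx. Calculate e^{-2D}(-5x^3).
- 5 x^{3} + 30 x^{2} - 60 x + 40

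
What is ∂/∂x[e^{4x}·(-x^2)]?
2 x \left(- 2 x - 1\right) e^{4 x}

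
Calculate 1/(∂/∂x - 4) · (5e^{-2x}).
- \frac{5 e^{- 2 x}}{6}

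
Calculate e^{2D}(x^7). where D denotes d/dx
x^{7} + 14 x^{6} + 84 x^{5} + 280 x^{4} + 560 x^{3} + 672 x^{2} + 448 x + 128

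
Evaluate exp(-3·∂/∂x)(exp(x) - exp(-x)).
- e^{3 - x} + e^{x - 3}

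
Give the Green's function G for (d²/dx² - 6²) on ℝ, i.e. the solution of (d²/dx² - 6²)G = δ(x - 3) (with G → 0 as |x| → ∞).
-\frac{e^{-6|x - 3|}}{12}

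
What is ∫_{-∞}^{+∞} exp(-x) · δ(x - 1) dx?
e^{-1}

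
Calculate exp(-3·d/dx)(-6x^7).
- 6 x^{7} + 126 x^{6} - 1134 x^{5} + 5670 x^{4} - 17010 x^{3} + 30618 x^{2} - 30618 x + 13122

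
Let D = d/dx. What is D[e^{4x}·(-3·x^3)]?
x^{2} \left(- 12 x - 9\right) e^{4 x}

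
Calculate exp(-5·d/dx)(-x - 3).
2 - x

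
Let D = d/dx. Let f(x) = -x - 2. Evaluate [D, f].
-1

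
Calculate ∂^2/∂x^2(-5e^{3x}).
- 45 e^{3 x}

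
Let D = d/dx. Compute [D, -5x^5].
- 25 x^{4}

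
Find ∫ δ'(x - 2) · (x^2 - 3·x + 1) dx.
-1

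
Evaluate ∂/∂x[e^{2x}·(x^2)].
2 x \left(x + 1\right) e^{2 x}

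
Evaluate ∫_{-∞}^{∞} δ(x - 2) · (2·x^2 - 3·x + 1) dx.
3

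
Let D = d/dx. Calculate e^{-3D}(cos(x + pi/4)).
\cos{\left(x - 3 + \frac{\pi}{4} \right)}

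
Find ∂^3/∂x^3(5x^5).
300 x^{2}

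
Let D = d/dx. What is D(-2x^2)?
- 4 x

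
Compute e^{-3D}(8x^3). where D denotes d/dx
8 x^{3} - 72 x^{2} + 216 x - 216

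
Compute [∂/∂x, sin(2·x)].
2 \cos{\left(2 x \right)}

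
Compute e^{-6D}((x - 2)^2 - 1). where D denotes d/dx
x^{2} - 16 x + 63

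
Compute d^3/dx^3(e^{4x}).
64 e^{4 x}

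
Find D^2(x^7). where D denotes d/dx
42 x^{5}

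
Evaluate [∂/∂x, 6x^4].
24 x^{3}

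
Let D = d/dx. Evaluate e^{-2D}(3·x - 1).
3 x - 7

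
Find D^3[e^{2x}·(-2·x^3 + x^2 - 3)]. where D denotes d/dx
\left(- 16 x^{3} - 64 x^{2} - 48 x - 24\right) e^{2 x}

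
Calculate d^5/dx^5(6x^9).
90720 x^{4}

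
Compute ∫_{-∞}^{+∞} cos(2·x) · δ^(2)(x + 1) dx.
- 4 \cos{\left(2 \right)}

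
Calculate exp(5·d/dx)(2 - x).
- x - 3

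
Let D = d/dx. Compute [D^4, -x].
-4D^{3}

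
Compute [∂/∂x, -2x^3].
- 6 x^{2}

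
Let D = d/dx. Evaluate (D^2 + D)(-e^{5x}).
- 30 e^{5 x}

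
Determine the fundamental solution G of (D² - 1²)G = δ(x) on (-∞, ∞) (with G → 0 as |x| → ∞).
-\frac{e^{-|x|}}{2}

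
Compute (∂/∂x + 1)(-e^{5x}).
- 6 e^{5 x}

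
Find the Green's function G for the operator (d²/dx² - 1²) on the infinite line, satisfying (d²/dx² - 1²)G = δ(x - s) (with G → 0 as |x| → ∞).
-\frac{e^{-|x-s|}}{2}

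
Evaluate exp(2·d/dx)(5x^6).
5 x^{6} + 60 x^{5} + 300 x^{4} + 800 x^{3} + 1200 x^{2} + 960 x + 320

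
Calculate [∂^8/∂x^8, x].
8\frac{d^{7}}{dx^{7}}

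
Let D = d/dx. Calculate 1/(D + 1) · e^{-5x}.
- \frac{e^{- 5 x}}{4}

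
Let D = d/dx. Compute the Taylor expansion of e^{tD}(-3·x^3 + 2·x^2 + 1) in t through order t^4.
- 3 t^{3} - t^{2} \left(9 x - 2\right) - t x \left(9 x - 4\right) - 3 x^{3} + 2 x^{2} + 1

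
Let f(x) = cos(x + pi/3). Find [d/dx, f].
- \sin{\left(x + \frac{\pi}{3} \right)}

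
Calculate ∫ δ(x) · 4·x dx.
0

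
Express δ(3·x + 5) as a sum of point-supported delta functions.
\frac{\delta(x + 5/3)}{3}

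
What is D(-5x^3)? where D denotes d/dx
- 15 x^{2}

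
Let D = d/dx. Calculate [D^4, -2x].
-8D^{3}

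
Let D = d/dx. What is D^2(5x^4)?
60 x^{2}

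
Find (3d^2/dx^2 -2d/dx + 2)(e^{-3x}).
35 e^{- 3 x}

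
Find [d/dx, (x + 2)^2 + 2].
2 x + 4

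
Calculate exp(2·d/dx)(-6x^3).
- 6 x^{3} - 36 x^{2} - 72 x - 48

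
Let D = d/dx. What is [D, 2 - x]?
-1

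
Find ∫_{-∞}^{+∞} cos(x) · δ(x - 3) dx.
\cos{\left(3 \right)}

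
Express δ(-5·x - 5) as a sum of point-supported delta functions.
\frac{\delta(x + 1)}{5}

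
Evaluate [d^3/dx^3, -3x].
-9\frac{d^{2}}{dx^{2}}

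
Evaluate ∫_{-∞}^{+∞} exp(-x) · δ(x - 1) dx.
e^{-1}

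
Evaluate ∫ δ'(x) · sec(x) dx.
0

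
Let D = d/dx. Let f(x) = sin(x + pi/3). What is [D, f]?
\cos{\left(x + \frac{\pi}{3} \right)}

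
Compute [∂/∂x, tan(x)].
\frac{1}{\cos^{2}{\left(x \right)}}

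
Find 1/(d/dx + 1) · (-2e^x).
- e^{x}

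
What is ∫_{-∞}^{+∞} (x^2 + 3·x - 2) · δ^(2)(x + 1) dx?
2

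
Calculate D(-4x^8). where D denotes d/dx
- 32 x^{7}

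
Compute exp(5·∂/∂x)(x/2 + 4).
\frac{x}{2} + \frac{13}{2}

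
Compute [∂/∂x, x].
1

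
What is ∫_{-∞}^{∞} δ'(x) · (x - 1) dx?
-1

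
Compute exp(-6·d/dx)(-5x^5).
- 5 x^{5} + 150 x^{4} - 1800 x^{3} + 10800 x^{2} - 32400 x + 38880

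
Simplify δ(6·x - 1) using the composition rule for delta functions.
\frac{\delta(x - 1/6)}{6}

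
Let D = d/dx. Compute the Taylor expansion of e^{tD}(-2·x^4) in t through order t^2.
2 x^{2} \left(- 6 t^{2} - 4 t x - x^{2}\right)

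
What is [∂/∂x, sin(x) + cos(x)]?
- \sin{\left(x \right)} + \cos{\left(x \right)}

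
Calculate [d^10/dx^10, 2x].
20\frac{d^{9}}{dx^{9}}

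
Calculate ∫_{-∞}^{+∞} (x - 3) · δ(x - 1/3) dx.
- \frac{8}{3}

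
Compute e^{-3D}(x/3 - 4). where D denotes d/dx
\frac{x}{3} - 5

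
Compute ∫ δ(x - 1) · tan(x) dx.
\tan{\left(1 \right)}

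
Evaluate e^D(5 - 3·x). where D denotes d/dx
2 - 3 x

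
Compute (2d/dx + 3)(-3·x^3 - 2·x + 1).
- 9 x^{3} - 18 x^{2} - 6 x - 1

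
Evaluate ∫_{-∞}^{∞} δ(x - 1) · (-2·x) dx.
-2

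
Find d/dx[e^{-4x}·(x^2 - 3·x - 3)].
\left(- 4 x^{2} + 14 x + 9\right) e^{- 4 x}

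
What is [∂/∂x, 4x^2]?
8 x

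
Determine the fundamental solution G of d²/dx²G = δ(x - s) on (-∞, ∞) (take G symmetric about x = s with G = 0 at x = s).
\frac{|x - s|}{2}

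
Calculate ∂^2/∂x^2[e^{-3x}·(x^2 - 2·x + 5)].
\left(9 x^{2} - 30 x + 59\right) e^{- 3 x}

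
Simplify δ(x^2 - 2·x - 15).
\frac{\delta(x - 5) + \delta(x + 3)}{8}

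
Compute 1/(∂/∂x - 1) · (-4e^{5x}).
- e^{5 x}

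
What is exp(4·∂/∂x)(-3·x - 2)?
- 3 x - 14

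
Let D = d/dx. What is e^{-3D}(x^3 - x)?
x^{3} - 9 x^{2} + 26 x - 24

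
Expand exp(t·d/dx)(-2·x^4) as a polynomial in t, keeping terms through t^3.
2 x \left(- 4 t^{3} - 6 t^{2} x - 4 t x^{2} - x^{3}\right)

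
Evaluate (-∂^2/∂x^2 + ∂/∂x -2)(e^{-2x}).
- 8 e^{- 2 x}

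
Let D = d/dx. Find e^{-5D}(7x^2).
7 x^{2} - 70 x + 175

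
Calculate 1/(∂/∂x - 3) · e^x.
- \frac{e^{x}}{2}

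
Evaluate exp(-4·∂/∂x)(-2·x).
8 - 2 x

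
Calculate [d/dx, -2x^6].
- 12 x^{5}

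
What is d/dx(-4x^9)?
- 36 x^{8}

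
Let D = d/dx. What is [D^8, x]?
8D^{7}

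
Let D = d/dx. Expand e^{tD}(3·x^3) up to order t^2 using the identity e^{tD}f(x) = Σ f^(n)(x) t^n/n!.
3 x \left(3 t^{2} + 3 t x + x^{2}\right)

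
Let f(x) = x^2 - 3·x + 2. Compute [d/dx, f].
2 x - 3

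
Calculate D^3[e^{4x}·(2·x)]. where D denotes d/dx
\left(128 x + 96\right) e^{4 x}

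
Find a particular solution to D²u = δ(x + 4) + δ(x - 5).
\frac{|x + 4|}{2} + \frac{|x - 5|}{2}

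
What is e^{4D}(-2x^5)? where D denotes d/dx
- 2 x^{5} - 40 x^{4} - 320 x^{3} - 1280 x^{2} - 2560 x - 2048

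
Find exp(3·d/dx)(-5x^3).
- 5 x^{3} - 45 x^{2} - 135 x - 135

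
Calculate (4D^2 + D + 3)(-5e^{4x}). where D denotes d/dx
- 355 e^{4 x}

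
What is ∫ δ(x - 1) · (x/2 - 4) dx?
- \frac{7}{2}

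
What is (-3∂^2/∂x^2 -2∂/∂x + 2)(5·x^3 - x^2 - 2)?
10 x^{3} - 32 x^{2} - 86 x + 2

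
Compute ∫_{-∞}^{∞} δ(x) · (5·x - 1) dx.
-1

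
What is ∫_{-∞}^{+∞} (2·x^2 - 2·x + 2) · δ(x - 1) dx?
2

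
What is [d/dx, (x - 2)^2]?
2 x - 4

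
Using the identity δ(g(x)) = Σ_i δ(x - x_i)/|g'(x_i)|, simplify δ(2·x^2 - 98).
\frac{\delta(x - 7) + \delta(x + 7)}{28}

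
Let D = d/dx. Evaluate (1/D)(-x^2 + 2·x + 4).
- \frac{x^{3}}{3} + x^{2} + 4 x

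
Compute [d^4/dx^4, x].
4\frac{d^{3}}{dx^{3}}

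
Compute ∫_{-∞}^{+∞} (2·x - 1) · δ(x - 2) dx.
3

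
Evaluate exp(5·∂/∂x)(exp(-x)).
e^{- x - 5}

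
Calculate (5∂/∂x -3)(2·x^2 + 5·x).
- 6 x^{2} + 5 x + 25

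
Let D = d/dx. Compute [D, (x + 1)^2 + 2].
2 x + 2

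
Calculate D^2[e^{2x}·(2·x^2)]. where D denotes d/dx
\left(8 x^{2} + 16 x + 4\right) e^{2 x}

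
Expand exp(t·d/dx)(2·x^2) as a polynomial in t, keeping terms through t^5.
2 t^{2} + 4 t x + 2 x^{2}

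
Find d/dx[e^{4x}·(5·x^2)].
10 x \left(2 x + 1\right) e^{4 x}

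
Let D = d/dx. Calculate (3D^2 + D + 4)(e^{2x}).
18 e^{2 x}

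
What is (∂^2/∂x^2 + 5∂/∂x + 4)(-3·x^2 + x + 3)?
- 12 x^{2} - 26 x + 11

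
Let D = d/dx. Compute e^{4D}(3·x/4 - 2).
\frac{3 x}{4} + 1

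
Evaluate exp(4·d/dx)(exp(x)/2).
\frac{e^{x + 4}}{2}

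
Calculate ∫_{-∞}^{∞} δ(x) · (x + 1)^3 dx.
1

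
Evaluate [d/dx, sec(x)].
\tan{\left(x \right)} \sec{\left(x \right)}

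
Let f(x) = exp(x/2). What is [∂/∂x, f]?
\frac{e^{\frac{x}{2}}}{2}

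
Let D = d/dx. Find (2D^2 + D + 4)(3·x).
12 x + 3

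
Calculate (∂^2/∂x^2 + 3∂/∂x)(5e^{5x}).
200 e^{5 x}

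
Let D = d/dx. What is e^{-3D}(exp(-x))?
e^{3 - x}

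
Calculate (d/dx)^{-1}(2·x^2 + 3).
\frac{2 x^{3}}{3} + 3 x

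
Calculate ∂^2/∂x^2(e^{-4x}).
16 e^{- 4 x}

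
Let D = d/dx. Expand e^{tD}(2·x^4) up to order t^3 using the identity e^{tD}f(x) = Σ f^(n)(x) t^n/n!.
2 x \left(4 t^{3} + 6 t^{2} x + 4 t x^{2} + x^{3}\right)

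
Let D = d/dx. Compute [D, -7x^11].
- 77 x^{10}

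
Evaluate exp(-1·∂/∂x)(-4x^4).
- 4 x^{4} + 16 x^{3} - 24 x^{2} + 16 x - 4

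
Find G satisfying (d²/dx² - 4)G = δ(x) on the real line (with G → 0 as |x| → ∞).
-\frac{e^{-2|x|}}{4}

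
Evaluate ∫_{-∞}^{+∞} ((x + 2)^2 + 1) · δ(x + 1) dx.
2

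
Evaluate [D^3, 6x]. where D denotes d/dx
18D^{2}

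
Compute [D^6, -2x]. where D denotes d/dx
-12D^{5}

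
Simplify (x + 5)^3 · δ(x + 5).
0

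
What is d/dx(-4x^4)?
- 16 x^{3}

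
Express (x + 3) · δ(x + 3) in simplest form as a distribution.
0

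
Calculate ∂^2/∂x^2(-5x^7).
- 210 x^{5}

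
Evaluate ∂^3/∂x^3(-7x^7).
- 1470 x^{4}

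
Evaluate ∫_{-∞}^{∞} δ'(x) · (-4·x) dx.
4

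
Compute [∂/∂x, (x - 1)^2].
2 x - 2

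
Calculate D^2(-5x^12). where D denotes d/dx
- 660 x^{10}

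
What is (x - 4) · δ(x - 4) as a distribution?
0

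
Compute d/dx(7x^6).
42 x^{5}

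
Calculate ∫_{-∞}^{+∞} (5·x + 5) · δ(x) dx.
5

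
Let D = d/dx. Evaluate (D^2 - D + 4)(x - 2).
4 x - 9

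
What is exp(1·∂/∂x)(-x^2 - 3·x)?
- x^{2} - 5 x - 4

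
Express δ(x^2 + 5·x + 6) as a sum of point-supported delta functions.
\frac{\delta(x + 2) + \delta(x + 3)}{1}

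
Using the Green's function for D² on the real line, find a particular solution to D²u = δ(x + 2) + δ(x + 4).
\frac{|x + 2|}{2} + \frac{|x + 4|}{2}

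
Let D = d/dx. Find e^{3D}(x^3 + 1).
x^{3} + 9 x^{2} + 27 x + 28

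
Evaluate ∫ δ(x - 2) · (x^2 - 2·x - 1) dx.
-1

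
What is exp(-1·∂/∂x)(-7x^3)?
- 7 x^{3} + 21 x^{2} - 21 x + 7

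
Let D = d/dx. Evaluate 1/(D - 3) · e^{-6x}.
- \frac{e^{- 6 x}}{9}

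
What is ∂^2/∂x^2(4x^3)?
24 x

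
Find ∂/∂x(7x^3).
21 x^{2}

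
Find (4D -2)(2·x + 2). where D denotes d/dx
4 - 4 x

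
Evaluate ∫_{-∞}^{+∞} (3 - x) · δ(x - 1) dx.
2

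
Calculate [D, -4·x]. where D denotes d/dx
-4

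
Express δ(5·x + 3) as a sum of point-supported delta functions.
\frac{\delta(x + 3/5)}{5}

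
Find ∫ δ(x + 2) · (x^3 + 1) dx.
-7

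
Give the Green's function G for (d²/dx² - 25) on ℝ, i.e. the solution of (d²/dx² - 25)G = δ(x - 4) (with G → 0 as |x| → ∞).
-\frac{e^{-5|x - 4|}}{10}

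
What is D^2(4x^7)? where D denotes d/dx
168 x^{5}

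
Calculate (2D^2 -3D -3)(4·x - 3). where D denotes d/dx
- 12 x - 3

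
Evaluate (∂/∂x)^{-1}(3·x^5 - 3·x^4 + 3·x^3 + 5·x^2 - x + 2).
\frac{x^{6}}{2} - \frac{3 x^{5}}{5} + \frac{3 x^{4}}{4} + \frac{5 x^{3}}{3} - \frac{x^{2}}{2} + 2 x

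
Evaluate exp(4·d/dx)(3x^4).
3 x^{4} + 48 x^{3} + 288 x^{2} + 768 x + 768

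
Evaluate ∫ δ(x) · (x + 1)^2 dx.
1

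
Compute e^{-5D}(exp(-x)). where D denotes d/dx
e^{5 - x}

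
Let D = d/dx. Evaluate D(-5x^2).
- 10 x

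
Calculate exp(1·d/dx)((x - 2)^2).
x^{2} - 2 x + 1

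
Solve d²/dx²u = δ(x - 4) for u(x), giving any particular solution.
\frac{|x - 4|}{2}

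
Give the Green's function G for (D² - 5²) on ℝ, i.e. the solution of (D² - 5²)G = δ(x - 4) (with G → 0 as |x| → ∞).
-\frac{e^{-5|x - 4|}}{10}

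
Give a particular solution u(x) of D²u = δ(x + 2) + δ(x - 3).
\frac{|x + 2|}{2} + \frac{|x - 3|}{2}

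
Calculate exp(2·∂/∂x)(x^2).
x^{2} + 4 x + 4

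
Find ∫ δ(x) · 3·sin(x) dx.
0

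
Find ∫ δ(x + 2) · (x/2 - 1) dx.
-2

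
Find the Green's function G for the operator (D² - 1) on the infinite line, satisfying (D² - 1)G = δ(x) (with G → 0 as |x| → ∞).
-\frac{e^{-|x|}}{2}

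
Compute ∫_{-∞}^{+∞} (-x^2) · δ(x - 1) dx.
-1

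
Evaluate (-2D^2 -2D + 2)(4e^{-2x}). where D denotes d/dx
- 8 e^{- 2 x}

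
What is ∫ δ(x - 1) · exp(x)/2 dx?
\frac{e}{2}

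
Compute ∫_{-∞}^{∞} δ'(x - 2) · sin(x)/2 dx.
- \frac{\cos{\left(2 \right)}}{2}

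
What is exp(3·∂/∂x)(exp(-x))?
e^{- x - 3}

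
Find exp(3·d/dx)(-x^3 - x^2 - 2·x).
- x^{3} - 10 x^{2} - 35 x - 42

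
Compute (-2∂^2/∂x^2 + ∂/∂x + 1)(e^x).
0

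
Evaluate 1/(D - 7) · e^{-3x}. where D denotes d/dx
- \frac{e^{- 3 x}}{10}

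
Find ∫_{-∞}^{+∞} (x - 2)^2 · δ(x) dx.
4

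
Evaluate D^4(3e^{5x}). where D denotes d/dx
1875 e^{5 x}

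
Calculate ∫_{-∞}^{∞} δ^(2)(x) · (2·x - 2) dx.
0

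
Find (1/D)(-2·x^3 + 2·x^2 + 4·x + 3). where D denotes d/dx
- \frac{x^{4}}{2} + \frac{2 x^{3}}{3} + 2 x^{2} + 3 x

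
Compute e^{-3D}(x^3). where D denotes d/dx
x^{3} - 9 x^{2} + 27 x - 27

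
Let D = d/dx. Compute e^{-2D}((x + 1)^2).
x^{2} - 2 x + 1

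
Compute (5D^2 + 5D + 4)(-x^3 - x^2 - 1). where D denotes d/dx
- 4 x^{3} - 19 x^{2} - 40 x - 14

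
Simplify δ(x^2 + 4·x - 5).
\frac{\delta(x + 5) + \delta(x - 1)}{6}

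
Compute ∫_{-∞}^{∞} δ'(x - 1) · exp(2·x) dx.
- 2 e^{2}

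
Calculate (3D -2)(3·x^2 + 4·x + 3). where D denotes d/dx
- 6 x^{2} + 10 x + 6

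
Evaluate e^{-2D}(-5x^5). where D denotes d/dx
- 5 x^{5} + 50 x^{4} - 200 x^{3} + 400 x^{2} - 400 x + 160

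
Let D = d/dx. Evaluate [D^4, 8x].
32D^{3}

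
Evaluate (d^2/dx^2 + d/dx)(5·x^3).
15 x \left(x + 2\right)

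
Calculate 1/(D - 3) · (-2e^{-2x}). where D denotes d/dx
\frac{2 e^{- 2 x}}{5}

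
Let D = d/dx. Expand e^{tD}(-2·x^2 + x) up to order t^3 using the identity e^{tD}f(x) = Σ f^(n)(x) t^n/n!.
- 2 t^{2} - t \left(4 x - 1\right) - 2 x^{2} + x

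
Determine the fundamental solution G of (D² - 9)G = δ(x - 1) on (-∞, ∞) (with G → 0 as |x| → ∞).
-\frac{e^{-3|x - 1|}}{6}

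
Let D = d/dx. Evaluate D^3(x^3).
6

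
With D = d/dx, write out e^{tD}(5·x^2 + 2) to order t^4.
5 t^{2} + 10 t x + 5 x^{2} + 2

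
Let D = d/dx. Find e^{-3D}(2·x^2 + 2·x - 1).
2 x^{2} - 10 x + 11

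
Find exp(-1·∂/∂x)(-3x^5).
- 3 x^{5} + 15 x^{4} - 30 x^{3} + 30 x^{2} - 15 x + 3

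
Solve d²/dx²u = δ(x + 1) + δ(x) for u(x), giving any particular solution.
\frac{|x + 1|}{2} + \frac{|x|}{2}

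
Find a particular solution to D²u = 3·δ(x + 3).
\frac{3|x + 3|}{2}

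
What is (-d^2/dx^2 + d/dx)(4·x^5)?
20 x^{3} \left(x - 4\right)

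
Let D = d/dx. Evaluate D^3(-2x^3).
-12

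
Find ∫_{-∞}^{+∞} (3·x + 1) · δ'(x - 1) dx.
-3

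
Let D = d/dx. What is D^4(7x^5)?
840 x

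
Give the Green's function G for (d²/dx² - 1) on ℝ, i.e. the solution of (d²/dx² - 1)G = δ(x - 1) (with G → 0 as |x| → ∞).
-\frac{e^{-|x - 1|}}{2}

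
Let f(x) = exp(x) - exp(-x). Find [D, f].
2 \cosh{\left(x \right)}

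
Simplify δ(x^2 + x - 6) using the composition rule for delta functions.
\frac{\delta(x + 3) + \delta(x - 2)}{5}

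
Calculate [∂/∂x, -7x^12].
- 84 x^{11}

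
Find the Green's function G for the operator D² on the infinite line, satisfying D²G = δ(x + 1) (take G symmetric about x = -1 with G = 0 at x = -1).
\frac{|x + 1|}{2}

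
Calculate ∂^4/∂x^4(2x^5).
240 x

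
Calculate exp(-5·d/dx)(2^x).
2^{x - 5}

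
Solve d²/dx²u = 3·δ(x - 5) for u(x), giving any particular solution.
\frac{3|x - 5|}{2}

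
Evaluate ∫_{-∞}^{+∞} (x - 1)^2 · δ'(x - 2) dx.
-2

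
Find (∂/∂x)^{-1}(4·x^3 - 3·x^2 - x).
x^{4} - x^{3} - \frac{x^{2}}{2}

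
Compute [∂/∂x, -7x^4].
- 28 x^{3}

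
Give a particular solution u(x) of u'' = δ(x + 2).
\frac{|x + 2|}{2}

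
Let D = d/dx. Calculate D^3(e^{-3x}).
- 27 e^{- 3 x}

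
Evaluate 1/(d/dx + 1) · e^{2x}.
\frac{e^{2 x}}{3}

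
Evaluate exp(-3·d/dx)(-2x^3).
- 2 x^{3} + 18 x^{2} - 54 x + 54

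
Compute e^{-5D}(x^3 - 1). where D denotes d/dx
x^{3} - 15 x^{2} + 75 x - 126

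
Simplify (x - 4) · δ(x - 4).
0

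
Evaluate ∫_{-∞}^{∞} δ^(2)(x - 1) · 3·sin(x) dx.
- 3 \sin{\left(1 \right)}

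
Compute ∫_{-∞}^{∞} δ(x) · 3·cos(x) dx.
3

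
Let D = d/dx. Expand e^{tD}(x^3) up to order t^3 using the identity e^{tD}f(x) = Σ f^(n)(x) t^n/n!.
t^{3} + 3 t^{2} x + 3 t x^{2} + x^{3}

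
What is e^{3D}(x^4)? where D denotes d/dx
x^{4} + 12 x^{3} + 54 x^{2} + 108 x + 81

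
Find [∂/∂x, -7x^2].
- 14 x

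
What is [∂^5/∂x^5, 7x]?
35\frac{d^{4}}{dx^{4}}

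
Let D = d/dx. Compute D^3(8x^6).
960 x^{3}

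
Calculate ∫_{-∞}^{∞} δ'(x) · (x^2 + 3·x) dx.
-3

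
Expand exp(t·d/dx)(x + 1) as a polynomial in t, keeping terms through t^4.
t + x + 1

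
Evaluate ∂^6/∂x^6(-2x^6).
-1440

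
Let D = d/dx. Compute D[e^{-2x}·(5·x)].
5 \left(1 - 2 x\right) e^{- 2 x}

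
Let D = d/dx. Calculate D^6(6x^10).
907200 x^{4}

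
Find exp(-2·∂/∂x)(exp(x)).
e^{x - 2}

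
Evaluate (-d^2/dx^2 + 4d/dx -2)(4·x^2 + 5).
- 8 x^{2} + 32 x - 18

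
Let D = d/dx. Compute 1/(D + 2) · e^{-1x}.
e^{- x}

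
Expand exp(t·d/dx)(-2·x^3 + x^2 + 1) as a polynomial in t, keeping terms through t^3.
- 2 t^{3} - t^{2} \left(6 x - 1\right) - 2 t x \left(3 x - 1\right) - 2 x^{3} + x^{2} + 1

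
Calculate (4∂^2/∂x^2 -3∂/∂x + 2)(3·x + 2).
6 x - 5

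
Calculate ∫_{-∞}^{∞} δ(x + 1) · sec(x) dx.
\sec{\left(1 \right)}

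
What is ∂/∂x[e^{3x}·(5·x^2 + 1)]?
\left(15 x^{2} + 10 x + 3\right) e^{3 x}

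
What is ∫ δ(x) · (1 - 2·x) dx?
1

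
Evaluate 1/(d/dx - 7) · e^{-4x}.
- \frac{e^{- 4 x}}{11}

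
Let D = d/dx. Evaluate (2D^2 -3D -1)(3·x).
- 3 x - 9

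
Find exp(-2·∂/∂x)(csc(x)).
\csc{\left(x - 2 \right)}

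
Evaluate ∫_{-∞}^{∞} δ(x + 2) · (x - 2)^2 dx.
16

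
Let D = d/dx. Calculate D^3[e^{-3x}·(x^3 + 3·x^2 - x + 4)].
3 \left(- 9 x^{3} + 45 x - 61\right) e^{- 3 x}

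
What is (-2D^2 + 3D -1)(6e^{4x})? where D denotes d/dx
- 126 e^{4 x}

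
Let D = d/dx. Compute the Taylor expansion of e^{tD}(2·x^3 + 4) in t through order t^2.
6 t^{2} x + 6 t x^{2} + 2 x^{3} + 4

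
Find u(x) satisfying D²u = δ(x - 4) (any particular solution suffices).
\frac{|x - 4|}{2}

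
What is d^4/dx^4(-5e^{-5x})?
- 3125 e^{- 5 x}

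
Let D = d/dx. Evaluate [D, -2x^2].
- 4 x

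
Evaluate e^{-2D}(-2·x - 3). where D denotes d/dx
1 - 2 x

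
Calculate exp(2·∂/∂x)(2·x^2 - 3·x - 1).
2 x^{2} + 5 x + 1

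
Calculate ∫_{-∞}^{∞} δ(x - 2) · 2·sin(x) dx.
2 \sin{\left(2 \right)}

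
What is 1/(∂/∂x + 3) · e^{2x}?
\frac{e^{2 x}}{5}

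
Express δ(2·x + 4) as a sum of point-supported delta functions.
\frac{\delta(x + 2)}{2}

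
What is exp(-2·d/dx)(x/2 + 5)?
\frac{x}{2} + 4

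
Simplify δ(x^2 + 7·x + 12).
\frac{\delta(x + 3) + \delta(x + 4)}{1}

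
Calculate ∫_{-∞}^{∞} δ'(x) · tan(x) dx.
-1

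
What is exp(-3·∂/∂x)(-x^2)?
- x^{2} + 6 x - 9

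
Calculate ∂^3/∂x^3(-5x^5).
- 300 x^{2}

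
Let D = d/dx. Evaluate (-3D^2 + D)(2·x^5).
10 x^{3} \left(x - 12\right)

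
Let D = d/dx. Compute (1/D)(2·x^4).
\frac{2 x^{5}}{5}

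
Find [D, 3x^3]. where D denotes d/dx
9 x^{2}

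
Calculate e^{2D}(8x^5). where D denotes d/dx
8 x^{5} + 80 x^{4} + 320 x^{3} + 640 x^{2} + 640 x + 256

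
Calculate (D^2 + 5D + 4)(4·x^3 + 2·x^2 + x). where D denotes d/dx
16 x^{3} + 68 x^{2} + 48 x + 9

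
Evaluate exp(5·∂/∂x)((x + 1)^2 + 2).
x^{2} + 12 x + 38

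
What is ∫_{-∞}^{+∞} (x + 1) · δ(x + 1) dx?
0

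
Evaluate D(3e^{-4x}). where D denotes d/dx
- 12 e^{- 4 x}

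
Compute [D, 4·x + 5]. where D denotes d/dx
4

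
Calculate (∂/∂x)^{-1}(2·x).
x^{2}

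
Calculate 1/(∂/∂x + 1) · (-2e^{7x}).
- \frac{e^{7 x}}{4}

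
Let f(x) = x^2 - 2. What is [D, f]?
2 x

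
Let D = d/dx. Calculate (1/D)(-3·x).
- \frac{3 x^{2}}{2}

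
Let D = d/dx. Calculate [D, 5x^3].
15 x^{2}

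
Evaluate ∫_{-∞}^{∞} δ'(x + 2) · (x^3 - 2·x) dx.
-10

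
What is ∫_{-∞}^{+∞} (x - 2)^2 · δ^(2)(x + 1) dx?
2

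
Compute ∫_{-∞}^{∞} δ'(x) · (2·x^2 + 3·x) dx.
-3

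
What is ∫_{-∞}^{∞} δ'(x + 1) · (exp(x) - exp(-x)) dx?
- 2 \cosh{\left(1 \right)}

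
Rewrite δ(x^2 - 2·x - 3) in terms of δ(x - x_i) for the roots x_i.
\frac{\delta(x + 1) + \delta(x - 3)}{4}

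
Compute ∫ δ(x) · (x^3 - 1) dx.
-1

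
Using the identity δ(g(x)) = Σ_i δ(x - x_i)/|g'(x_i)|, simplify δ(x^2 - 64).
\frac{\delta(x - 8) + \delta(x + 8)}{16}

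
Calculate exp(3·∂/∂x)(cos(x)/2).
\frac{\cos{\left(x + 3 \right)}}{2}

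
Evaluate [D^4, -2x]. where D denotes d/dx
-8D^{3}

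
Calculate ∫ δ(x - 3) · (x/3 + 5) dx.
6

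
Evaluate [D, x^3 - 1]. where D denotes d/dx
3 x^{2}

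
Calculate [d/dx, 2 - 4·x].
-4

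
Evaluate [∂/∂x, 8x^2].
16 x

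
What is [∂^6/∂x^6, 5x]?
30\frac{d^{5}}{dx^{5}}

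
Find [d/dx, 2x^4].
8 x^{3}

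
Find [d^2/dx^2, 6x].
12\frac{d}{dx}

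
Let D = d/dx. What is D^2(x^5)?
20 x^{3}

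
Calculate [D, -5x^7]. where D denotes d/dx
- 35 x^{6}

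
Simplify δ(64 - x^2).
\frac{\delta(x - 8) + \delta(x + 8)}{16}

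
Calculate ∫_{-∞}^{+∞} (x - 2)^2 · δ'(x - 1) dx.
2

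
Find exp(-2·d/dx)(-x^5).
- x^{5} + 10 x^{4} - 40 x^{3} + 80 x^{2} - 80 x + 32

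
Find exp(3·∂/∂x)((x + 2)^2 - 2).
x^{2} + 10 x + 23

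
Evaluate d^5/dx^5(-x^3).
0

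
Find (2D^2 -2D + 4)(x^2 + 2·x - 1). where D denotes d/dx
4 x^{2} + 4 x - 4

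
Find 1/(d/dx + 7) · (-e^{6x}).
- \frac{e^{6 x}}{13}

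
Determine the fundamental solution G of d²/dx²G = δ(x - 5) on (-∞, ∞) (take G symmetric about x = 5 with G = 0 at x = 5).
\frac{|x - 5|}{2}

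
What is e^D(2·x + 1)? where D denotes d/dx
2 x + 3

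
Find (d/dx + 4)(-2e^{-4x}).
0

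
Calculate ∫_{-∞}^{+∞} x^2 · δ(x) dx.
0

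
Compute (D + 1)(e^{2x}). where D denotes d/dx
3 e^{2 x}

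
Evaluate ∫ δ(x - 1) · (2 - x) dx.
1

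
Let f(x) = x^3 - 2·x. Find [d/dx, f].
3 x^{2} - 2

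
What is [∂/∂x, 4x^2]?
8 x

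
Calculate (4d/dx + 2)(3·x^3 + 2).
6 x^{3} + 36 x^{2} + 4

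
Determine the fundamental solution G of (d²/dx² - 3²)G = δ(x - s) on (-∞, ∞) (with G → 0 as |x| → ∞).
-\frac{e^{-3|x-s|}}{6}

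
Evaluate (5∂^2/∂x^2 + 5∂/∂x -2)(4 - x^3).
2 x^{3} - 15 x^{2} - 30 x - 8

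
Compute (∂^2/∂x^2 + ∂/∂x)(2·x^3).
6 x \left(x + 2\right)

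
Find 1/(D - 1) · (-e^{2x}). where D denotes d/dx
- e^{2 x}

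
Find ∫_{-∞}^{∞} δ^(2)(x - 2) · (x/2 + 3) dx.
0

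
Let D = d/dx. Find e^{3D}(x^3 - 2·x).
x^{3} + 9 x^{2} + 25 x + 21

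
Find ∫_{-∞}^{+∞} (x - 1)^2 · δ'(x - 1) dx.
0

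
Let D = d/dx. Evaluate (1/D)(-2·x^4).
- \frac{2 x^{5}}{5}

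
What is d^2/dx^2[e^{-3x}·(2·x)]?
6 \left(3 x - 2\right) e^{- 3 x}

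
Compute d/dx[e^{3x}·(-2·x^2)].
2 x \left(- 3 x - 2\right) e^{3 x}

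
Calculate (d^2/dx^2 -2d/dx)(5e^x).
- 5 e^{x}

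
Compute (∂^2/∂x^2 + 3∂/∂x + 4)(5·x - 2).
20 x + 7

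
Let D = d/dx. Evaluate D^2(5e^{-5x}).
125 e^{- 5 x}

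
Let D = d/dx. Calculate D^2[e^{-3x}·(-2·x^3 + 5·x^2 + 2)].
\left(- 18 x^{3} + 81 x^{2} - 72 x + 28\right) e^{- 3 x}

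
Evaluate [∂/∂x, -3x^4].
- 12 x^{3}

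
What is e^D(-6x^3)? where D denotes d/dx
- 6 x^{3} - 18 x^{2} - 18 x - 6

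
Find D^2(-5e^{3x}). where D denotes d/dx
- 45 e^{3 x}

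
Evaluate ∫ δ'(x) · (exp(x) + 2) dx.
-1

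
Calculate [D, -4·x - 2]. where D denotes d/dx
-4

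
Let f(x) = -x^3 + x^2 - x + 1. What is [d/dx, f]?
- 3 x^{2} + 2 x - 1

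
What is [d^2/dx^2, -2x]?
-4\frac{d}{dx}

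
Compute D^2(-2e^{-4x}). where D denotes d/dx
- 32 e^{- 4 x}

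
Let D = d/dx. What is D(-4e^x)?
- 4 e^{x}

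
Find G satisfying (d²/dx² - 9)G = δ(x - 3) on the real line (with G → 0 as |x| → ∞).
-\frac{e^{-3|x - 3|}}{6}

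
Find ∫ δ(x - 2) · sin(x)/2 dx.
\frac{\sin{\left(2 \right)}}{2}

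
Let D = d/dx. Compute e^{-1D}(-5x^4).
- 5 x^{4} + 20 x^{3} - 30 x^{2} + 20 x - 5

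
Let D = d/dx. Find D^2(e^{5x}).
25 e^{5 x}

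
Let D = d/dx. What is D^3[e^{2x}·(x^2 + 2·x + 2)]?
\left(8 x^{2} + 40 x + 52\right) e^{2 x}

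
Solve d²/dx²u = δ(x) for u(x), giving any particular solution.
\frac{|x|}{2}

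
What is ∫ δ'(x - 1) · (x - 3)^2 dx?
4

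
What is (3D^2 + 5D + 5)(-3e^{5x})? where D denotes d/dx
- 315 e^{5 x}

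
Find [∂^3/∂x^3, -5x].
-15\frac{d^{2}}{dx^{2}}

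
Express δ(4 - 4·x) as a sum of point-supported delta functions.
\frac{\delta(x - 1)}{4}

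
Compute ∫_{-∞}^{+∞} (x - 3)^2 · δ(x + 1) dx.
16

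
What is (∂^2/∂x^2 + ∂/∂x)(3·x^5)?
15 x^{3} \left(x + 4\right)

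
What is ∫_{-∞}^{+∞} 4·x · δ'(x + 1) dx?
-4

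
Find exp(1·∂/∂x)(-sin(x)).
- \sin{\left(x + 1 \right)}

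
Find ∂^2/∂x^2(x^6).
30 x^{4}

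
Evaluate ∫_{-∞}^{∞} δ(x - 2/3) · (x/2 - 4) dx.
- \frac{11}{3}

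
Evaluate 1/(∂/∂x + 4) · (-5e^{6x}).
- \frac{e^{6 x}}{2}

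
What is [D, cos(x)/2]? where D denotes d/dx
- \frac{\sin{\left(x \right)}}{2}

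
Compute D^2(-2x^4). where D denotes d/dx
- 24 x^{2}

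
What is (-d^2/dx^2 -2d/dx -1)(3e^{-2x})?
- 3 e^{- 2 x}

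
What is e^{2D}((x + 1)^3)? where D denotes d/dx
x^{3} + 9 x^{2} + 27 x + 27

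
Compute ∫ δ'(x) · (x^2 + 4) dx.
0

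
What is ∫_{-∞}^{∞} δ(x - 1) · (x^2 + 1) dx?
2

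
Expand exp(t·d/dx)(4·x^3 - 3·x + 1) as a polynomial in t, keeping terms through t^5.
4 t^{3} + 12 t^{2} x + 3 t \left(4 x^{2} - 1\right) + 4 x^{3} - 3 x + 1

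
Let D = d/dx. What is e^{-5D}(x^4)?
x^{4} - 20 x^{3} + 150 x^{2} - 500 x + 625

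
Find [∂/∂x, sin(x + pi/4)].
\cos{\left(x + \frac{\pi}{4} \right)}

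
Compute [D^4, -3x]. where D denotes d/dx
-12D^{3}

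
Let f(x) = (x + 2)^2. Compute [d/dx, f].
2 x + 4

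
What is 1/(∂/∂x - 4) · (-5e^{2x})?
\frac{5 e^{2 x}}{2}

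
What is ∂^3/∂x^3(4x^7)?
840 x^{4}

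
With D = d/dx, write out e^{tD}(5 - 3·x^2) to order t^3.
- 3 t^{2} - 6 t x - 3 x^{2} + 5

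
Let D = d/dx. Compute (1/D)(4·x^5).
\frac{2 x^{6}}{3}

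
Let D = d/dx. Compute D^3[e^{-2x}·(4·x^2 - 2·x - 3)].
16 \left(- 2 x^{2} + 7 x - 3\right) e^{- 2 x}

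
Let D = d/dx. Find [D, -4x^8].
- 32 x^{7}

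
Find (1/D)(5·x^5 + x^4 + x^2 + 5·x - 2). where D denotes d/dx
\frac{5 x^{6}}{6} + \frac{x^{5}}{5} + \frac{x^{3}}{3} + \frac{5 x^{2}}{2} - 2 x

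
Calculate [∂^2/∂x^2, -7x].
-14\frac{d}{dx}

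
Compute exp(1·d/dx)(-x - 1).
- x - 2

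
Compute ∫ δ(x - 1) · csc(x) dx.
\csc{\left(1 \right)}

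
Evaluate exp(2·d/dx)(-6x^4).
- 6 x^{4} - 48 x^{3} - 144 x^{2} - 192 x - 96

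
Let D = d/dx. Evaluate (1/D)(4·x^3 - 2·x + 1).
x^{4} - x^{2} + x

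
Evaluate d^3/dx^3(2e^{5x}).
250 e^{5 x}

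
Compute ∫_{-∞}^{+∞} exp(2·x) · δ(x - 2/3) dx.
e^{\frac{4}{3}}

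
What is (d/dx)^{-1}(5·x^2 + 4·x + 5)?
\frac{5 x^{3}}{3} + 2 x^{2} + 5 x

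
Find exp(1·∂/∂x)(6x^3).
6 x^{3} + 18 x^{2} + 18 x + 6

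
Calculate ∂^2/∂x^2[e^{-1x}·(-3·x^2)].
3 \left(- x^{2} + 4 x - 2\right) e^{- x}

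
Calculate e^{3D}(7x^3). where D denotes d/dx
7 x^{3} + 63 x^{2} + 189 x + 189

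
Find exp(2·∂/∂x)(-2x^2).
- 2 x^{2} - 8 x - 8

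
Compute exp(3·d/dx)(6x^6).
6 x^{6} + 108 x^{5} + 810 x^{4} + 3240 x^{3} + 7290 x^{2} + 8748 x + 4374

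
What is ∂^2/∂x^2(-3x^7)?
- 126 x^{5}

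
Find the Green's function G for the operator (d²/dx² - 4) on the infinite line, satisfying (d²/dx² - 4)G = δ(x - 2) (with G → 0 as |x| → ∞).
-\frac{e^{-2|x - 2|}}{4}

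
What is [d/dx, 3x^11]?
33 x^{10}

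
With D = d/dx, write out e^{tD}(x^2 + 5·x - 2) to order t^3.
t^{2} + t \left(2 x + 5\right) + x^{2} + 5 x - 2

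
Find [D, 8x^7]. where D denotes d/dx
56 x^{6}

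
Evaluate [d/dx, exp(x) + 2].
e^{x}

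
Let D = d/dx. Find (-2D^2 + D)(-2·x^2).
8 - 4 x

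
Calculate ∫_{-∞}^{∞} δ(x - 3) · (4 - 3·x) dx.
-5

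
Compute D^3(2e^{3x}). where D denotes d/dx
54 e^{3 x}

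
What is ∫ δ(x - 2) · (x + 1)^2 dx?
9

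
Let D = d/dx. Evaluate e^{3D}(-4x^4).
- 4 x^{4} - 48 x^{3} - 216 x^{2} - 432 x - 324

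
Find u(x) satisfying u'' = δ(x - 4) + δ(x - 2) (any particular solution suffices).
\frac{|x - 4|}{2} + \frac{|x - 2|}{2}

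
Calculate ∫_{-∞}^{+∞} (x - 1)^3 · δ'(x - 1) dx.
0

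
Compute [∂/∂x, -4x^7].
- 28 x^{6}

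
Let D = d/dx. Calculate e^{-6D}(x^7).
x^{7} - 42 x^{6} + 756 x^{5} - 7560 x^{4} + 45360 x^{3} - 163296 x^{2} + 326592 x - 279936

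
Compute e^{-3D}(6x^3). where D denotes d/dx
6 x^{3} - 54 x^{2} + 162 x - 162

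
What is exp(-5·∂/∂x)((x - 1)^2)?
x^{2} - 12 x + 36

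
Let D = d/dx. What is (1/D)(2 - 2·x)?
- x^{2} + 2 x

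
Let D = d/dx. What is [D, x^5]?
5 x^{4}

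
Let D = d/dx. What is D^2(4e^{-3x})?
36 e^{- 3 x}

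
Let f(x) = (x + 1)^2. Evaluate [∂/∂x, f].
2 x + 2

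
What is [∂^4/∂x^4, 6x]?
24\frac{d^{3}}{dx^{3}}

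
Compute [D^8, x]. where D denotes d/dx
8D^{7}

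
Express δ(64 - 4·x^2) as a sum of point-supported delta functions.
\frac{\delta(x - 4) + \delta(x + 4)}{32}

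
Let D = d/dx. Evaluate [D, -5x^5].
- 25 x^{4}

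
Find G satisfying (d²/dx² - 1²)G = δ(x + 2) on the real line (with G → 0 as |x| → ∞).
-\frac{e^{-|x + 2|}}{2}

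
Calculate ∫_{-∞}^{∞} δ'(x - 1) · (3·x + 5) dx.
-3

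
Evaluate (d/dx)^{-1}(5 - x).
- \frac{x^{2}}{2} + 5 x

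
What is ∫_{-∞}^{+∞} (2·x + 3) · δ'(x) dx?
-2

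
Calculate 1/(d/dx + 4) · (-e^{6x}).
- \frac{e^{6 x}}{10}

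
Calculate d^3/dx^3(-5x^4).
- 120 x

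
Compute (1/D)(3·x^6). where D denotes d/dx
\frac{3 x^{7}}{7}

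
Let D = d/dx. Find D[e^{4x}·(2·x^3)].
x^{2} \left(8 x + 6\right) e^{4 x}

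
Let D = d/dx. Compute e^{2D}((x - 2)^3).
x^{3}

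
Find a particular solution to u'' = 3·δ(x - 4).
\frac{3|x - 4|}{2}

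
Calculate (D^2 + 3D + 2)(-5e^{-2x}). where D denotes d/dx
0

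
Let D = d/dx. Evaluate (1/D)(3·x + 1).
\frac{3 x^{2}}{2} + x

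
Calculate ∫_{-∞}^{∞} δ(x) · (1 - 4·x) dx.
1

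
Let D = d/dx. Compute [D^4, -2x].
-8D^{3}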